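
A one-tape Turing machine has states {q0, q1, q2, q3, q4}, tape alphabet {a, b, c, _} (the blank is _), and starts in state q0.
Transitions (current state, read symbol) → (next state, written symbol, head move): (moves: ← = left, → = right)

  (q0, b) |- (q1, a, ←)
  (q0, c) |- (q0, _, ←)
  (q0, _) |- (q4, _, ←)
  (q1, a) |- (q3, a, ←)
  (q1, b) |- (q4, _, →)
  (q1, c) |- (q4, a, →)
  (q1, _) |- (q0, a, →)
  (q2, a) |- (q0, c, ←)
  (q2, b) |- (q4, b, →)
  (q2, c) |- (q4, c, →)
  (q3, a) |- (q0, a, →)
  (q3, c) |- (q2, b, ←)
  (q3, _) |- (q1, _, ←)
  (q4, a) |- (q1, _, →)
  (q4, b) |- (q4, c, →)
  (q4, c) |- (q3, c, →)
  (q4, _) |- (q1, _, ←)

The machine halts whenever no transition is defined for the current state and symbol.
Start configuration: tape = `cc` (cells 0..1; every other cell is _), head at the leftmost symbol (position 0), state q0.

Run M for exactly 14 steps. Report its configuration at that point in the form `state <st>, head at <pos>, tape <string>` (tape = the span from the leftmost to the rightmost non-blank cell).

state q0, head at 0, tape a

q0 | ___[c]c   read c → write _, move ←, go to q0
q0 | __[_]_c   read _ → write _, move ←, go to q4
q4 | _[_]__c   read _ → write _, move ←, go to q1
q1 | [_]___c   read _ → write a, move →, go to q0
q0 | a[_]__c   read _ → write _, move ←, go to q4
q4 | [a]___c   read a → write _, move →, go to q1
q1 | _[_]__c   read _ → write a, move →, go to q0
q0 | _a[_]_c   read _ → write _, move ←, go to q4
q4 | _[a]__c   read a → write _, move →, go to q1
q1 | __[_]_c   read _ → write a, move →, go to q0
q0 | __a[_]c   read _ → write _, move ←, go to q4
q4 | __[a]_c   read a → write _, move →, go to q1
q1 | ___[_]c   read _ → write a, move →, go to q0
q0 | ___a[c]   read c → write _, move ←, go to q0
q0 | ___[a]_
After 14 steps: state q0, head at 0, tape a.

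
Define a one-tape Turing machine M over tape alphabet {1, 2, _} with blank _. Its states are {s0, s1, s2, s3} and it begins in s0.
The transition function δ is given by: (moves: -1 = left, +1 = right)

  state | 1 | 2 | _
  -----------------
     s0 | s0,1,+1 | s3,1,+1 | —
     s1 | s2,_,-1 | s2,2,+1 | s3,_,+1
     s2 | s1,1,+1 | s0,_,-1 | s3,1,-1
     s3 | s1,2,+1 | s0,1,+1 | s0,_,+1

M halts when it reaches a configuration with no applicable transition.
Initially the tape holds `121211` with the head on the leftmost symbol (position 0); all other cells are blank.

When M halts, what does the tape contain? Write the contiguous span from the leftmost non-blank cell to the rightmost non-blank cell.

11221

state=s0 head=0 tape=[1]21211__   (s0,1)→(s0,1,+1)
state=s0 head=1 tape=1[2]1211__   (s0,2)→(s3,1,+1)
state=s3 head=2 tape=11[1]211__   (s3,1)→(s1,2,+1)
state=s1 head=3 tape=112[2]11__   (s1,2)→(s2,2,+1)
state=s2 head=4 tape=1122[1]1__   (s2,1)→(s1,1,+1)
state=s1 head=5 tape=11221[1]__   (s1,1)→(s2,_,-1)
state=s2 head=4 tape=1122[1]___   (s2,1)→(s1,1,+1)
state=s1 head=5 tape=11221[_]__   (s1,_)→(s3,_,+1)
state=s3 head=6 tape=11221_[_]_   (s3,_)→(s0,_,+1)
state=s0 head=7 tape=11221__[_]
The non-blank tape span at halt is 11221.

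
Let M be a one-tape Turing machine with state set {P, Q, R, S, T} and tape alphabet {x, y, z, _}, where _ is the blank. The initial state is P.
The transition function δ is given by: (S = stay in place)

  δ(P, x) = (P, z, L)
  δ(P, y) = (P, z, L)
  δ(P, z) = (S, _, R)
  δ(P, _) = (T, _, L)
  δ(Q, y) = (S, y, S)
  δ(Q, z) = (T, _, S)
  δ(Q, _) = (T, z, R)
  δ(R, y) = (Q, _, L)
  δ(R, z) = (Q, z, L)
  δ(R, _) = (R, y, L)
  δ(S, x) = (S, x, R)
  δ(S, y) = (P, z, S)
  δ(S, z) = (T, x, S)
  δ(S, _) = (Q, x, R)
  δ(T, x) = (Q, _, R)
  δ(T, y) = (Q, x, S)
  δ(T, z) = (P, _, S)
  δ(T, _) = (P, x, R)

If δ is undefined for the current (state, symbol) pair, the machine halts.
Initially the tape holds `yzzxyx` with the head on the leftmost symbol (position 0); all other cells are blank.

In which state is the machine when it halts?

state=P head=0 tape=__[y]zzxyx   (P,y)→(P,z,L)
state=P head=-1 tape=_[_]zzzxyx   (P,_)→(T,_,L)
state=T head=-2 tape=[_]_zzzxyx   (T,_)→(P,x,R)
state=P head=-1 tape=x[_]zzzxyx   (P,_)→(T,_,L)
state=T head=-2 tape=[x]_zzzxyx   (T,x)→(Q,_,R)
state=Q head=-1 tape=_[_]zzzxyx   (Q,_)→(T,z,R)
state=T head=0 tape=_z[z]zzxyx   (T,z)→(P,_,S)
state=P head=0 tape=_z[_]zzxyx   (P,_)→(T,_,L)
state=T head=-1 tape=_[z]_zzxyx   (T,z)→(P,_,S)
state=P head=-1 tape=_[_]_zzxyx   (P,_)→(T,_,L)
state=T head=-2 tape=[_]__zzxyx   (T,_)→(P,x,R)
state=P head=-1 tape=x[_]_zzxyx   (P,_)→(T,_,L)
state=T head=-2 tape=[x]__zzxyx   (T,x)→(Q,_,R)
state=Q head=-1 tape=_[_]_zzxyx   (Q,_)→(T,z,R)
state=T head=0 tape=_z[_]zzxyx   (T,_)→(P,x,R)
state=P head=1 tape=_zx[z]zxyx   (P,z)→(S,_,R)
state=S head=2 tape=_zx_[z]xyx   (S,z)→(T,x,S)
state=T head=2 tape=_zx_[x]xyx   (T,x)→(Q,_,R)
state=Q head=3 tape=_zx__[x]yx
No transition is defined for (Q, x); M halts in state Q.

Q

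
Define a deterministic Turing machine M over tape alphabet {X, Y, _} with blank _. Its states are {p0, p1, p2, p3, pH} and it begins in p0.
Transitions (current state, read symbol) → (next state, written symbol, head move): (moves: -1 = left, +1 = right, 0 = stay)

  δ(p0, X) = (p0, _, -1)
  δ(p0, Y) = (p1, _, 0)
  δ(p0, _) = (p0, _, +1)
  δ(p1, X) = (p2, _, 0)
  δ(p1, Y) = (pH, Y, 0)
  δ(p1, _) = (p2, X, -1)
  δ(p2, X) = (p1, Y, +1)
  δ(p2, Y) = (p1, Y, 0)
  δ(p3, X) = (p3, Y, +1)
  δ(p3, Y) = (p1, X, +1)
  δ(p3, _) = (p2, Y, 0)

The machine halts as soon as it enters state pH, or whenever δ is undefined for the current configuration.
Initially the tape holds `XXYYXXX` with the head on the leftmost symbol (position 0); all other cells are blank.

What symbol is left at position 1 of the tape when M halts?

state=p0 head=0 tape=_[X]XYYXXX   (p0,X)→(p0,_,-1)
state=p0 head=-1 tape=[_]_XYYXXX   (p0,_)→(p0,_,+1)
state=p0 head=0 tape=_[_]XYYXXX   (p0,_)→(p0,_,+1)
state=p0 head=1 tape=__[X]YYXXX   (p0,X)→(p0,_,-1)
state=p0 head=0 tape=_[_]_YYXXX   (p0,_)→(p0,_,+1)
state=p0 head=1 tape=__[_]YYXXX   (p0,_)→(p0,_,+1)
state=p0 head=2 tape=___[Y]YXXX   (p0,Y)→(p1,_,0)
state=p1 head=2 tape=___[_]YXXX   (p1,_)→(p2,X,-1)
state=p2 head=1 tape=__[_]XYXXX
Cell 1 holds _ when M halts.

_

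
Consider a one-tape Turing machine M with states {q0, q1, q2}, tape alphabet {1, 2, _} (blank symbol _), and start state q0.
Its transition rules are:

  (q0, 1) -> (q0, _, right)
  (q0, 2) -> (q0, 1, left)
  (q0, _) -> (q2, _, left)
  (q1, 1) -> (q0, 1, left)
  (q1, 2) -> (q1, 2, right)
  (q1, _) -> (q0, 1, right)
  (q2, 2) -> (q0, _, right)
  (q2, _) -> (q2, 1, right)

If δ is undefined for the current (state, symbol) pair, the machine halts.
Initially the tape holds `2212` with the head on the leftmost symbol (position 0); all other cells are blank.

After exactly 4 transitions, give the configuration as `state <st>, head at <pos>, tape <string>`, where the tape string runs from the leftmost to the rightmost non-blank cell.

q0 | __[2]212   read 2 → write 1, move left, go to q0
q0 | _[_]1212   read _ → write _, move left, go to q2
q2 | [_]_1212   read _ → write 1, move right, go to q2
q2 | 1[_]1212   read _ → write 1, move right, go to q2
q2 | 11[1]212
After 4 steps: state q2, head at 0, tape 111212.

state q2, head at 0, tape 111212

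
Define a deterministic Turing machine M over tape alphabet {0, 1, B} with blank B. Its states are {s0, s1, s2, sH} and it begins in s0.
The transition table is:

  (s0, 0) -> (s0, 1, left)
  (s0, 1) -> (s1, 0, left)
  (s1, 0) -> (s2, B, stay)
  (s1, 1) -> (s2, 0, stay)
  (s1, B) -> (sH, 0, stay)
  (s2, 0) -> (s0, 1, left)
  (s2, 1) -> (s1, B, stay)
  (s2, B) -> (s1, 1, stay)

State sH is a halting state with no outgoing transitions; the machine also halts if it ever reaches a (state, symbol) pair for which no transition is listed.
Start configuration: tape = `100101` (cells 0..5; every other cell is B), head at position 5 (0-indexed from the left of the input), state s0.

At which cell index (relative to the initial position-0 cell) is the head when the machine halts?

s0 | B10010[1]   read 1 → write 0, move left, go to s1
s1 | B1001[0]0   read 0 → write B, move stay, go to s2
s2 | B1001[B]0   read B → write 1, move stay, go to s1
s1 | B1001[1]0   read 1 → write 0, move stay, go to s2
s2 | B1001[0]0   read 0 → write 1, move left, go to s0
s0 | B100[1]10   read 1 → write 0, move left, go to s1
s1 | B10[0]010   read 0 → write B, move stay, go to s2
s2 | B10[B]010   read B → write 1, move stay, go to s1
s1 | B10[1]010   read 1 → write 0, move stay, go to s2
s2 | B10[0]010   read 0 → write 1, move left, go to s0
s0 | B1[0]1010   read 0 → write 1, move left, go to s0
s0 | B[1]11010   read 1 → write 0, move left, go to s1
s1 | [B]011010   read B → write 0, move stay, go to sH
sH | [0]011010
At halt the head is at cell -1.

-1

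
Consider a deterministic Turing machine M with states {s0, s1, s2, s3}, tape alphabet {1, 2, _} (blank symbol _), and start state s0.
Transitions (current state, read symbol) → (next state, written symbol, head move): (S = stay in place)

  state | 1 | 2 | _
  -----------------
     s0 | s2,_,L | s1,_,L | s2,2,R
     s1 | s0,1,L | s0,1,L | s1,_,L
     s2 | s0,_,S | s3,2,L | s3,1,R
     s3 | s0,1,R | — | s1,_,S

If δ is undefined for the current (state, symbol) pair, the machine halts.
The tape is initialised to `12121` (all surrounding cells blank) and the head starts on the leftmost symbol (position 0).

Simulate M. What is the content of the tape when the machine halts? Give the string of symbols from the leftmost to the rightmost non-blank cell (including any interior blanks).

s0 | __[1]2121   read 1 → write _, move L, go to s2
s2 | _[_]_2121   read _ → write 1, move R, go to s3
s3 | _1[_]2121   read _ → write _, move S, go to s1
s1 | _1[_]2121   read _ → write _, move L, go to s1
s1 | _[1]_2121   read 1 → write 1, move L, go to s0
s0 | [_]1_2121   read _ → write 2, move R, go to s2
s2 | 2[1]_2121   read 1 → write _, move S, go to s0
s0 | 2[_]_2121   read _ → write 2, move R, go to s2
s2 | 22[_]2121   read _ → write 1, move R, go to s3
s3 | 221[2]121
The non-blank tape span at halt is 2212121.

2212121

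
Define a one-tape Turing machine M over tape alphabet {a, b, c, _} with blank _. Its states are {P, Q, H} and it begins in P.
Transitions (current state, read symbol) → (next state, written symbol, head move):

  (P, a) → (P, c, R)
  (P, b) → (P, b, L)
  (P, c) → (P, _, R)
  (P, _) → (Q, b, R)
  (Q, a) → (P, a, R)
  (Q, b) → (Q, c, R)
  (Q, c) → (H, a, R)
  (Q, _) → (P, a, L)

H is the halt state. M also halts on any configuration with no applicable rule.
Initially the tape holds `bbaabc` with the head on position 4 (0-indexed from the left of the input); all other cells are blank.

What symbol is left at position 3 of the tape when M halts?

P | bbaa[b]c_   read b → write b, move L, go to P
P | bba[a]bc_   read a → write c, move R, go to P
P | bbac[b]c_   read b → write b, move L, go to P
P | bba[c]bc_   read c → write _, move R, go to P
P | bba_[b]c_   read b → write b, move L, go to P
P | bba[_]bc_   read _ → write b, move R, go to Q
Q | bbab[b]c_   read b → write c, move R, go to Q
Q | bbabc[c]_   read c → write a, move R, go to H
H | bbabca[_]
Cell 3 holds b when M halts.

b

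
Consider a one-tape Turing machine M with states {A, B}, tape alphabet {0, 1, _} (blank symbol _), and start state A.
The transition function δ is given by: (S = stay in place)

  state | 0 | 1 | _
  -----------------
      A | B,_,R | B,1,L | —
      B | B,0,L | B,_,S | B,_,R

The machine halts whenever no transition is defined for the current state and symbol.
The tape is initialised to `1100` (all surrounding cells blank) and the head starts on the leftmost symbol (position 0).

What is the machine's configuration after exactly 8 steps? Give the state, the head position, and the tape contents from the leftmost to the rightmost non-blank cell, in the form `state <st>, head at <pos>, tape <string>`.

state B, head at 2, tape 00

A | _[1]100   read 1 → write 1, move L, go to B
B | [_]1100   read _ → write _, move R, go to B
B | _[1]100   read 1 → write _, move S, go to B
B | _[_]100   read _ → write _, move R, go to B
B | __[1]00   read 1 → write _, move S, go to B
B | __[_]00   read _ → write _, move R, go to B
B | ___[0]0   read 0 → write 0, move L, go to B
B | __[_]00   read _ → write _, move R, go to B
B | ___[0]0
After 8 steps: state B, head at 2, tape 00.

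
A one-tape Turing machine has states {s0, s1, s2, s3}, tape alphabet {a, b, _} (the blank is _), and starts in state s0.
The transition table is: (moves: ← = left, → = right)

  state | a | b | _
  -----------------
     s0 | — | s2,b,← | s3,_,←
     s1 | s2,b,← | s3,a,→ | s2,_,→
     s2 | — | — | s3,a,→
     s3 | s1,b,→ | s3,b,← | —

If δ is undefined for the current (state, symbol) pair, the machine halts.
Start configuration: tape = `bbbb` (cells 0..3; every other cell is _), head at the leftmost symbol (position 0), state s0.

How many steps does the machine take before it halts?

state=s0 head=0 tape=_[b]bbb_   (s0,b)→(s2,b,←)
state=s2 head=-1 tape=[_]bbbb_   (s2,_)→(s3,a,→)
state=s3 head=0 tape=a[b]bbb_   (s3,b)→(s3,b,←)
state=s3 head=-1 tape=[a]bbbb_   (s3,a)→(s1,b,→)
state=s1 head=0 tape=b[b]bbb_   (s1,b)→(s3,a,→)
state=s3 head=1 tape=ba[b]bb_   (s3,b)→(s3,b,←)
state=s3 head=0 tape=b[a]bbb_   (s3,a)→(s1,b,→)
state=s1 head=1 tape=bb[b]bb_   (s1,b)→(s3,a,→)
state=s3 head=2 tape=bba[b]b_   (s3,b)→(s3,b,←)
state=s3 head=1 tape=bb[a]bb_   (s3,a)→(s1,b,→)
state=s1 head=2 tape=bbb[b]b_   (s1,b)→(s3,a,→)
state=s3 head=3 tape=bbba[b]_   (s3,b)→(s3,b,←)
state=s3 head=2 tape=bbb[a]b_   (s3,a)→(s1,b,→)
state=s1 head=3 tape=bbbb[b]_   (s1,b)→(s3,a,→)
state=s3 head=4 tape=bbbba[_]
M halts after 14 transitions.

14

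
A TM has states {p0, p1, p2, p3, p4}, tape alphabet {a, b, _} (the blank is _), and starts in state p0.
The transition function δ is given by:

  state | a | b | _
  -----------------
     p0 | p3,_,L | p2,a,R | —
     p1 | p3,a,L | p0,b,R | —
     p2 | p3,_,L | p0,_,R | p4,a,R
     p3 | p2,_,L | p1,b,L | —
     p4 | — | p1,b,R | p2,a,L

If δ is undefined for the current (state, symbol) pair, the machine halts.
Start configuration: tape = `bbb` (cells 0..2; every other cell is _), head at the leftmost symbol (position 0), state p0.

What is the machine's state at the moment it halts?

p3

p0 | __[b]bb__   read b → write a, move R, go to p2
p2 | __a[b]b__   read b → write _, move R, go to p0
p0 | __a_[b]__   read b → write a, move R, go to p2
p2 | __a_a[_]_   read _ → write a, move R, go to p4
p4 | __a_aa[_]   read _ → write a, move L, go to p2
p2 | __a_a[a]a   read a → write _, move L, go to p3
p3 | __a_[a]_a   read a → write _, move L, go to p2
p2 | __a[_]__a   read _ → write a, move R, go to p4
p4 | __aa[_]_a   read _ → write a, move L, go to p2
p2 | __a[a]a_a   read a → write _, move L, go to p3
p3 | __[a]_a_a   read a → write _, move L, go to p2
p2 | _[_]__a_a   read _ → write a, move R, go to p4
p4 | _a[_]_a_a   read _ → write a, move L, go to p2
p2 | _[a]a_a_a   read a → write _, move L, go to p3
p3 | [_]_a_a_a
No transition is defined for (p3, _); M halts in state p3.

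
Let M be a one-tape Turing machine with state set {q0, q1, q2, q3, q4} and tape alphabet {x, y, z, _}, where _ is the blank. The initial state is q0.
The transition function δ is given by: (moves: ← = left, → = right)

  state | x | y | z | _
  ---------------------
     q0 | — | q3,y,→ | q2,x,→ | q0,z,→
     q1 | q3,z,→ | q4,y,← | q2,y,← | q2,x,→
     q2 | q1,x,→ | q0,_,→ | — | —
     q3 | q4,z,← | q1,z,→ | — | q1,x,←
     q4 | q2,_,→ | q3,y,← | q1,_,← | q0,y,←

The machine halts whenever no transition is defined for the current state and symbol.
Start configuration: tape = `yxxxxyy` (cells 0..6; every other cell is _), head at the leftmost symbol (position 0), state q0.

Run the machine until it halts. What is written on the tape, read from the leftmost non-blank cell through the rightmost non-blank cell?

x____xzyy

q0 | __[y]xxxxyy   read y → write y, move →, go to q3
q3 | __y[x]xxxyy   read x → write z, move ←, go to q4
q4 | __[y]zxxxyy   read y → write y, move ←, go to q3
q3 | _[_]yzxxxyy   read _ → write x, move ←, go to q1
q1 | [_]xyzxxxyy   read _ → write x, move →, go to q2
q2 | x[x]yzxxxyy   read x → write x, move →, go to q1
q1 | xx[y]zxxxyy   read y → write y, move ←, go to q4
q4 | x[x]yzxxxyy   read x → write _, move →, go to q2
q2 | x_[y]zxxxyy   read y → write _, move →, go to q0
q0 | x__[z]xxxyy   read z → write x, move →, go to q2
q2 | x__x[x]xxyy   read x → write x, move →, go to q1
q1 | x__xx[x]xyy   read x → write z, move →, go to q3
q3 | x__xxz[x]yy   read x → write z, move ←, go to q4
q4 | x__xx[z]zyy   read z → write _, move ←, go to q1
q1 | x__x[x]_zyy   read x → write z, move →, go to q3
q3 | x__xz[_]zyy   read _ → write x, move ←, go to q1
q1 | x__x[z]xzyy   read z → write y, move ←, go to q2
q2 | x__[x]yxzyy   read x → write x, move →, go to q1
q1 | x__x[y]xzyy   read y → write y, move ←, go to q4
q4 | x__[x]yxzyy   read x → write _, move →, go to q2
q2 | x___[y]xzyy   read y → write _, move →, go to q0
q0 | x____[x]zyy
The non-blank tape span at halt is x____xzyy.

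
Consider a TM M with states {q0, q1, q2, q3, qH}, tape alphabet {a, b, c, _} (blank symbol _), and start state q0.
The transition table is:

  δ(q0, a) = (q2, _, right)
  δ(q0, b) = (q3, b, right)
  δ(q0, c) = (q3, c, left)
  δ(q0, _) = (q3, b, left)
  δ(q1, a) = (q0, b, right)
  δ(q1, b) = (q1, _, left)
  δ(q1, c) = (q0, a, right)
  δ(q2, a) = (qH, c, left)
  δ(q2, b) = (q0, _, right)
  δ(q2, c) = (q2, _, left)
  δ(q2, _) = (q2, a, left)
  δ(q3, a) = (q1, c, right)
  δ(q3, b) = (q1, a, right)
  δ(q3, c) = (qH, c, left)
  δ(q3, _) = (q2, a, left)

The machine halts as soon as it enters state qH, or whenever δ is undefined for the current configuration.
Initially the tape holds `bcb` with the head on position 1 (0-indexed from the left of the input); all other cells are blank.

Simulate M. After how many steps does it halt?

state=q0 head=1 tape=b[c]b__   (q0,c)→(q3,c,left)
state=q3 head=0 tape=[b]cb__   (q3,b)→(q1,a,right)
state=q1 head=1 tape=a[c]b__   (q1,c)→(q0,a,right)
state=q0 head=2 tape=aa[b]__   (q0,b)→(q3,b,right)
state=q3 head=3 tape=aab[_]_   (q3,_)→(q2,a,left)
state=q2 head=2 tape=aa[b]a_   (q2,b)→(q0,_,right)
state=q0 head=3 tape=aa_[a]_   (q0,a)→(q2,_,right)
state=q2 head=4 tape=aa__[_]   (q2,_)→(q2,a,left)
state=q2 head=3 tape=aa_[_]a   (q2,_)→(q2,a,left)
state=q2 head=2 tape=aa[_]aa   (q2,_)→(q2,a,left)
state=q2 head=1 tape=a[a]aaa   (q2,a)→(qH,c,left)
state=qH head=0 tape=[a]caaa
M halts after 11 transitions.

11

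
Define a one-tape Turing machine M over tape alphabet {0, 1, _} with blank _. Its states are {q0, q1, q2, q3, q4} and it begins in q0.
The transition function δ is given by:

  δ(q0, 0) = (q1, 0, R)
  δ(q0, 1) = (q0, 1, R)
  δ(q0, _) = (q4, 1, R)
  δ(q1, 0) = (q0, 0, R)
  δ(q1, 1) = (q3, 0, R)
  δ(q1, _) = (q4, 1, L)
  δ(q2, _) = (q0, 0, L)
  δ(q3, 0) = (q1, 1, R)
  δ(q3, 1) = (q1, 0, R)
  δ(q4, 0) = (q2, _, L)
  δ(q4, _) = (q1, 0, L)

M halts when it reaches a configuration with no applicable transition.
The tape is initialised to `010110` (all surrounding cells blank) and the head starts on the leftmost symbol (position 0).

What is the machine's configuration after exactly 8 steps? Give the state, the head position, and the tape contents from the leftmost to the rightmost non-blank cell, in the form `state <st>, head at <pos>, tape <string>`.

state=q0 head=0 tape=[0]10110__   (q0,0)→(q1,0,R)
state=q1 head=1 tape=0[1]0110__   (q1,1)→(q3,0,R)
state=q3 head=2 tape=00[0]110__   (q3,0)→(q1,1,R)
state=q1 head=3 tape=001[1]10__   (q1,1)→(q3,0,R)
state=q3 head=4 tape=0010[1]0__   (q3,1)→(q1,0,R)
state=q1 head=5 tape=00100[0]__   (q1,0)→(q0,0,R)
state=q0 head=6 tape=001000[_]_   (q0,_)→(q4,1,R)
state=q4 head=7 tape=0010001[_]   (q4,_)→(q1,0,L)
state=q1 head=6 tape=001000[1]0
After 8 steps: state q1, head at 6, tape 00100010.

state q1, head at 6, tape 00100010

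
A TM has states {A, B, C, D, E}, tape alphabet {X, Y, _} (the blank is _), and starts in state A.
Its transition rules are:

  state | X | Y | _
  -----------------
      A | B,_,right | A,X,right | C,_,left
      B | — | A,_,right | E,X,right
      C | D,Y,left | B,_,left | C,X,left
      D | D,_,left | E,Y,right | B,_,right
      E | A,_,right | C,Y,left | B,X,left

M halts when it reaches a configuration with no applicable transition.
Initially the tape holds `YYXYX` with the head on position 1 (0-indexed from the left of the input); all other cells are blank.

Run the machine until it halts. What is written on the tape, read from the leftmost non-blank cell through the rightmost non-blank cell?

YX___XX

A | Y[Y]XYX__   read Y → write X, move right, go to A
A | YX[X]YX__   read X → write _, move right, go to B
B | YX_[Y]X__   read Y → write _, move right, go to A
A | YX__[X]__   read X → write _, move right, go to B
B | YX___[_]_   read _ → write X, move right, go to E
E | YX___X[_]   read _ → write X, move left, go to B
B | YX___[X]X
The non-blank tape span at halt is YX___XX.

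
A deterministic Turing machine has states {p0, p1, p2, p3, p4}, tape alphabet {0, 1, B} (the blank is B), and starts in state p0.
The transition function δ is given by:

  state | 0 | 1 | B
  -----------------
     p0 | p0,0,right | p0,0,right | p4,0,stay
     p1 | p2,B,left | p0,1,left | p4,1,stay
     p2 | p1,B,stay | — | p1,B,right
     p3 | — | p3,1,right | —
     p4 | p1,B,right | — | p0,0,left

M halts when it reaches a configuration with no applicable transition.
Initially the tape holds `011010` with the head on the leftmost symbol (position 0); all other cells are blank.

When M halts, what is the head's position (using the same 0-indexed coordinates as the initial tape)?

state=p0 head=0 tape=[0]11010BB   (p0,0)→(p0,0,right)
state=p0 head=1 tape=0[1]1010BB   (p0,1)→(p0,0,right)
state=p0 head=2 tape=00[1]010BB   (p0,1)→(p0,0,right)
state=p0 head=3 tape=000[0]10BB   (p0,0)→(p0,0,right)
state=p0 head=4 tape=0000[1]0BB   (p0,1)→(p0,0,right)
state=p0 head=5 tape=00000[0]BB   (p0,0)→(p0,0,right)
state=p0 head=6 tape=000000[B]B   (p0,B)→(p4,0,stay)
state=p4 head=6 tape=000000[0]B   (p4,0)→(p1,B,right)
state=p1 head=7 tape=000000B[B]   (p1,B)→(p4,1,stay)
state=p4 head=7 tape=000000B[1]
At halt the head is at cell 7.

7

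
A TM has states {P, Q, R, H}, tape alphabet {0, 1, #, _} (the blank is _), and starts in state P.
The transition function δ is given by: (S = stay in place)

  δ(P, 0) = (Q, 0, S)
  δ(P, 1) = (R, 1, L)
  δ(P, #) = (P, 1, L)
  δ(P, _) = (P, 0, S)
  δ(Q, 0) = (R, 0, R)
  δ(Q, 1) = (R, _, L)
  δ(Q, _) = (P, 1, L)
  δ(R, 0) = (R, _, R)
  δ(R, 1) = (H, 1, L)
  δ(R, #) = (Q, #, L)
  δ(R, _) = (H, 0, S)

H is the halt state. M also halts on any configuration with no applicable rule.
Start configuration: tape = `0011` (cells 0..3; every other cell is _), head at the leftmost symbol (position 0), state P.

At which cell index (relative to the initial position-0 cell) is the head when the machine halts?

state=P head=0 tape=[0]011   (P,0)→(Q,0,S)
state=Q head=0 tape=[0]011   (Q,0)→(R,0,R)
state=R head=1 tape=0[0]11   (R,0)→(R,_,R)
state=R head=2 tape=0_[1]1   (R,1)→(H,1,L)
state=H head=1 tape=0[_]11
At halt the head is at cell 1.

1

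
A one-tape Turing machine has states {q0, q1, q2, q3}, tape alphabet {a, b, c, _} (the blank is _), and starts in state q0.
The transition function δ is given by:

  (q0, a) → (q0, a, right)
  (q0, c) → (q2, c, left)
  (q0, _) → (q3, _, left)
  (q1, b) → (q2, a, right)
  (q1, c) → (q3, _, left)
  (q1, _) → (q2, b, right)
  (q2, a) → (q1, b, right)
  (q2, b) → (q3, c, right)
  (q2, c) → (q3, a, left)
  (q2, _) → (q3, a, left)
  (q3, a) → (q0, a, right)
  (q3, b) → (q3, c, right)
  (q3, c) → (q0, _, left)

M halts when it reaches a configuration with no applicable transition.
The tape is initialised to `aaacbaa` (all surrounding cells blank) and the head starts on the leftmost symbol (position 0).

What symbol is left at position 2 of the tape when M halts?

state=q0 head=0 tape=[a]aacbaa   (q0,a)→(q0,a,right)
state=q0 head=1 tape=a[a]acbaa   (q0,a)→(q0,a,right)
state=q0 head=2 tape=aa[a]cbaa   (q0,a)→(q0,a,right)
state=q0 head=3 tape=aaa[c]baa   (q0,c)→(q2,c,left)
state=q2 head=2 tape=aa[a]cbaa   (q2,a)→(q1,b,right)
state=q1 head=3 tape=aab[c]baa   (q1,c)→(q3,_,left)
state=q3 head=2 tape=aa[b]_baa   (q3,b)→(q3,c,right)
state=q3 head=3 tape=aac[_]baa
Cell 2 holds c when M halts.

c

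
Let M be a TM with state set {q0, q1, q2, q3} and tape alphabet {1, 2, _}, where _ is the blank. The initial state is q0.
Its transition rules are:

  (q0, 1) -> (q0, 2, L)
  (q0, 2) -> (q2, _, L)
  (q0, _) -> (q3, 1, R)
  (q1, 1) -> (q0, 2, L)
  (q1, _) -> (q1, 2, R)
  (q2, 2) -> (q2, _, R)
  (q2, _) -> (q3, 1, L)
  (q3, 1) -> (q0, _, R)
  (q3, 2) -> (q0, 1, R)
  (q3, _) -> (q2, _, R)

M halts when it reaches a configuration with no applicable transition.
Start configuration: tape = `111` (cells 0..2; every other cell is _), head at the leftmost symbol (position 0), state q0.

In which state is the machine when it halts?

q2

q0 | __[1]11   read 1 → write 2, move L, go to q0
q0 | _[_]211   read _ → write 1, move R, go to q3
q3 | _1[2]11   read 2 → write 1, move R, go to q0
q0 | _11[1]1   read 1 → write 2, move L, go to q0
q0 | _1[1]21   read 1 → write 2, move L, go to q0
q0 | _[1]221   read 1 → write 2, move L, go to q0
q0 | [_]2221   read _ → write 1, move R, go to q3
q3 | 1[2]221   read 2 → write 1, move R, go to q0
q0 | 11[2]21   read 2 → write _, move L, go to q2
q2 | 1[1]_21
No transition is defined for (q2, 1); M halts in state q2.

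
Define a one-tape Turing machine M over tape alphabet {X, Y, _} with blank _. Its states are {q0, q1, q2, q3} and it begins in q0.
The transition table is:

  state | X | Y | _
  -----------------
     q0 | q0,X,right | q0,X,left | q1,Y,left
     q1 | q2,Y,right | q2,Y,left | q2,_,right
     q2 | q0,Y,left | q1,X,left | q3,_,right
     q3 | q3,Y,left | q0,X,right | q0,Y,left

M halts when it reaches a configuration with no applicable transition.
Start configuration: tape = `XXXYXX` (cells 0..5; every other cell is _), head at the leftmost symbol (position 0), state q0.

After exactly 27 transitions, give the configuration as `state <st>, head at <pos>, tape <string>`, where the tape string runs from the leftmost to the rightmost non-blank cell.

state q0, head at 5, tape XXXXXYYX

q0 | [X]XXYXX__   read X → write X, move right, go to q0
q0 | X[X]XYXX__   read X → write X, move right, go to q0
q0 | XX[X]YXX__   read X → write X, move right, go to q0
q0 | XXX[Y]XX__   read Y → write X, move left, go to q0
q0 | XX[X]XXX__   read X → write X, move right, go to q0
q0 | XXX[X]XX__   read X → write X, move right, go to q0
q0 | XXXX[X]X__   read X → write X, move right, go to q0
q0 | XXXXX[X]__   read X → write X, move right, go to q0
q0 | XXXXXX[_]_   read _ → write Y, move left, go to q1
q1 | XXXXX[X]Y_   read X → write Y, move right, go to q2
q2 | XXXXXY[Y]_   read Y → write X, move left, go to q1
q1 | XXXXX[Y]X_   read Y → write Y, move left, go to q2
q2 | XXXX[X]YX_   read X → write Y, move left, go to q0
q0 | XXX[X]YYX_   read X → write X, move right, go to q0
q0 | XXXX[Y]YX_   read Y → write X, move left, go to q0
q0 | XXX[X]XYX_   read X → write X, move right, go to q0
q0 | XXXX[X]YX_   read X → write X, move right, go to q0
q0 | XXXXX[Y]X_   read Y → write X, move left, go to q0
q0 | XXXX[X]XX_   read X → write X, move right, go to q0
q0 | XXXXX[X]X_   read X → write X, move right, go to q0
q0 | XXXXXX[X]_   read X → write X, move right, go to q0
q0 | XXXXXXX[_]   read _ → write Y, move left, go to q1
q1 | XXXXXX[X]Y   read X → write Y, move right, go to q2
q2 | XXXXXXY[Y]   read Y → write X, move left, go to q1
q1 | XXXXXX[Y]X   read Y → write Y, move left, go to q2
q2 | XXXXX[X]YX   read X → write Y, move left, go to q0
q0 | XXXX[X]YYX   read X → write X, move right, go to q0
q0 | XXXXX[Y]YX
After 27 steps: state q0, head at 5, tape XXXXXYYX.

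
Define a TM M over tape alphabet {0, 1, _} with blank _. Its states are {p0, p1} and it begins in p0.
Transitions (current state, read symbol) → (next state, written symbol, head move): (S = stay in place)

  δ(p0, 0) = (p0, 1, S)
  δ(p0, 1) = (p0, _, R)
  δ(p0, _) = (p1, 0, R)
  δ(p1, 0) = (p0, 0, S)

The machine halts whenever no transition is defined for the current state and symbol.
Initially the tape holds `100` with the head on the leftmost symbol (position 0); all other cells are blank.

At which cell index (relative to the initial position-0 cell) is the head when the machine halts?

state=p0 head=0 tape=[1]00__   (p0,1)→(p0,_,R)
state=p0 head=1 tape=_[0]0__   (p0,0)→(p0,1,S)
state=p0 head=1 tape=_[1]0__   (p0,1)→(p0,_,R)
state=p0 head=2 tape=__[0]__   (p0,0)→(p0,1,S)
state=p0 head=2 tape=__[1]__   (p0,1)→(p0,_,R)
state=p0 head=3 tape=___[_]_   (p0,_)→(p1,0,R)
state=p1 head=4 tape=___0[_]
At halt the head is at cell 4.

4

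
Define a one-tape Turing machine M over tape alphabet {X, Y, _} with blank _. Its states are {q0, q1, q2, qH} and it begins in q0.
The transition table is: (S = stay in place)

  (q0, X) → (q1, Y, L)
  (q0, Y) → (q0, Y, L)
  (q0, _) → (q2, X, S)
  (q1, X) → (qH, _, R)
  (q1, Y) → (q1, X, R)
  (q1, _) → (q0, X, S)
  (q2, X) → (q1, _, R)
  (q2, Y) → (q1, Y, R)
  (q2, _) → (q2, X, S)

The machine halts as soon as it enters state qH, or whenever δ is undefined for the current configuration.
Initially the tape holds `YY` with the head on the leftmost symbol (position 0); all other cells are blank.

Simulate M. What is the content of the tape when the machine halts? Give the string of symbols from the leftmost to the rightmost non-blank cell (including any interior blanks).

q0 | _[Y]Y_   read Y → write Y, move L, go to q0
q0 | [_]YY_   read _ → write X, move S, go to q2
q2 | [X]YY_   read X → write _, move R, go to q1
q1 | _[Y]Y_   read Y → write X, move R, go to q1
q1 | _X[Y]_   read Y → write X, move R, go to q1
q1 | _XX[_]   read _ → write X, move S, go to q0
q0 | _XX[X]   read X → write Y, move L, go to q1
q1 | _X[X]Y   read X → write _, move R, go to qH
qH | _X_[Y]
The non-blank tape span at halt is X_Y.

X_Y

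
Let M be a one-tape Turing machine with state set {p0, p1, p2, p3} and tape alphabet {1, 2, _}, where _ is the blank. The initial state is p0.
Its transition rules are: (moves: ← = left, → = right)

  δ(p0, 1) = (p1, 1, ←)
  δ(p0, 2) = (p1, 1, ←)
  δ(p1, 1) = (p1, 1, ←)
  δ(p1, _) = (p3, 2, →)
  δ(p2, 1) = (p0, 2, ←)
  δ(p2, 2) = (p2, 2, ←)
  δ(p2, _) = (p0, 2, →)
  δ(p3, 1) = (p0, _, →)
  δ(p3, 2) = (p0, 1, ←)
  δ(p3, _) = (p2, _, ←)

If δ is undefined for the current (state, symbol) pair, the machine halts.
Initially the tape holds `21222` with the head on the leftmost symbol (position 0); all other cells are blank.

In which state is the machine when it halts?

p0

p0 | _[2]1222_   read 2 → write 1, move ←, go to p1
p1 | [_]11222_   read _ → write 2, move →, go to p3
p3 | 2[1]1222_   read 1 → write _, move →, go to p0
p0 | 2_[1]222_   read 1 → write 1, move ←, go to p1
p1 | 2[_]1222_   read _ → write 2, move →, go to p3
p3 | 22[1]222_   read 1 → write _, move →, go to p0
p0 | 22_[2]22_   read 2 → write 1, move ←, go to p1
p1 | 22[_]122_   read _ → write 2, move →, go to p3
p3 | 222[1]22_   read 1 → write _, move →, go to p0
p0 | 222_[2]2_   read 2 → write 1, move ←, go to p1
p1 | 222[_]12_   read _ → write 2, move →, go to p3
p3 | 2222[1]2_   read 1 → write _, move →, go to p0
p0 | 2222_[2]_   read 2 → write 1, move ←, go to p1
p1 | 2222[_]1_   read _ → write 2, move →, go to p3
p3 | 22222[1]_   read 1 → write _, move →, go to p0
p0 | 22222_[_]
No transition is defined for (p0, _); M halts in state p0.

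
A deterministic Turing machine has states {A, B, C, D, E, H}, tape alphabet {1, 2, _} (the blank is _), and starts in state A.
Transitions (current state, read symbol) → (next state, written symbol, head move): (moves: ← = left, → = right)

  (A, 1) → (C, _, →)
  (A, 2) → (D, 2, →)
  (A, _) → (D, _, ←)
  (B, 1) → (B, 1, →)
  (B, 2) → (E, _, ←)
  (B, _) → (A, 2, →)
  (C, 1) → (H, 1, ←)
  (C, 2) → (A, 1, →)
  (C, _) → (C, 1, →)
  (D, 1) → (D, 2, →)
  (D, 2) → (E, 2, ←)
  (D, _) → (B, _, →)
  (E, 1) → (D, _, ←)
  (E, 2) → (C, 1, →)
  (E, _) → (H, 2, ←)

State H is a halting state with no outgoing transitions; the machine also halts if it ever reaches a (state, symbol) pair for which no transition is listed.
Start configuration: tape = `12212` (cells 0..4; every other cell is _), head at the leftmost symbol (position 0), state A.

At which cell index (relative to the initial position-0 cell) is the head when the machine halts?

state=A head=0 tape=[1]2212___   (A,1)→(C,_,→)
state=C head=1 tape=_[2]212___   (C,2)→(A,1,→)
state=A head=2 tape=_1[2]12___   (A,2)→(D,2,→)
state=D head=3 tape=_12[1]2___   (D,1)→(D,2,→)
state=D head=4 tape=_122[2]___   (D,2)→(E,2,←)
state=E head=3 tape=_12[2]2___   (E,2)→(C,1,→)
state=C head=4 tape=_121[2]___   (C,2)→(A,1,→)
state=A head=5 tape=_1211[_]__   (A,_)→(D,_,←)
state=D head=4 tape=_121[1]___   (D,1)→(D,2,→)
state=D head=5 tape=_1212[_]__   (D,_)→(B,_,→)
state=B head=6 tape=_1212_[_]_   (B,_)→(A,2,→)
state=A head=7 tape=_1212_2[_]   (A,_)→(D,_,←)
state=D head=6 tape=_1212_[2]_   (D,2)→(E,2,←)
state=E head=5 tape=_1212[_]2_   (E,_)→(H,2,←)
state=H head=4 tape=_121[2]22_
At halt the head is at cell 4.

4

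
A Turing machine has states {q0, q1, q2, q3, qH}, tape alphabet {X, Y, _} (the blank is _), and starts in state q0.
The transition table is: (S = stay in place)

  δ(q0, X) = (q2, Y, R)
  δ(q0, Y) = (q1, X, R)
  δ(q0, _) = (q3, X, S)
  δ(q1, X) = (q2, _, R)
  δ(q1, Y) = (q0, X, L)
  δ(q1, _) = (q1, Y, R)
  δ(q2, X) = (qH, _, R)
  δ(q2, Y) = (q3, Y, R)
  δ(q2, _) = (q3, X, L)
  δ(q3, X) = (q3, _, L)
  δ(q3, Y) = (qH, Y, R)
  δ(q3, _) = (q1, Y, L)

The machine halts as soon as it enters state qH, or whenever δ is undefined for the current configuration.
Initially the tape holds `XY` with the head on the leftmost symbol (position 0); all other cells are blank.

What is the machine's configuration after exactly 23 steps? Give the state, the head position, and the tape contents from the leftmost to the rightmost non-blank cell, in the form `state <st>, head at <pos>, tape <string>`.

state qH, head at 0, tape Y__XY

state=q0 head=0 tape=__[X]Y__   (q0,X)→(q2,Y,R)
state=q2 head=1 tape=__Y[Y]__   (q2,Y)→(q3,Y,R)
state=q3 head=2 tape=__YY[_]_   (q3,_)→(q1,Y,L)
state=q1 head=1 tape=__Y[Y]Y_   (q1,Y)→(q0,X,L)
state=q0 head=0 tape=__[Y]XY_   (q0,Y)→(q1,X,R)
state=q1 head=1 tape=__X[X]Y_   (q1,X)→(q2,_,R)
state=q2 head=2 tape=__X_[Y]_   (q2,Y)→(q3,Y,R)
state=q3 head=3 tape=__X_Y[_]   (q3,_)→(q1,Y,L)
state=q1 head=2 tape=__X_[Y]Y   (q1,Y)→(q0,X,L)
state=q0 head=1 tape=__X[_]XY   (q0,_)→(q3,X,S)
state=q3 head=1 tape=__X[X]XY   (q3,X)→(q3,_,L)
state=q3 head=0 tape=__[X]_XY   (q3,X)→(q3,_,L)
state=q3 head=-1 tape=_[_]__XY   (q3,_)→(q1,Y,L)
state=q1 head=-2 tape=[_]Y__XY   (q1,_)→(q1,Y,R)
state=q1 head=-1 tape=Y[Y]__XY   (q1,Y)→(q0,X,L)
state=q0 head=-2 tape=[Y]X__XY   (q0,Y)→(q1,X,R)
state=q1 head=-1 tape=X[X]__XY   (q1,X)→(q2,_,R)
state=q2 head=0 tape=X_[_]_XY   (q2,_)→(q3,X,L)
state=q3 head=-1 tape=X[_]X_XY   (q3,_)→(q1,Y,L)
state=q1 head=-2 tape=[X]YX_XY   (q1,X)→(q2,_,R)
state=q2 head=-1 tape=_[Y]X_XY   (q2,Y)→(q3,Y,R)
state=q3 head=0 tape=_Y[X]_XY   (q3,X)→(q3,_,L)
state=q3 head=-1 tape=_[Y]__XY   (q3,Y)→(qH,Y,R)
state=qH head=0 tape=_Y[_]_XY
After 23 steps: state qH, head at 0, tape Y__XY.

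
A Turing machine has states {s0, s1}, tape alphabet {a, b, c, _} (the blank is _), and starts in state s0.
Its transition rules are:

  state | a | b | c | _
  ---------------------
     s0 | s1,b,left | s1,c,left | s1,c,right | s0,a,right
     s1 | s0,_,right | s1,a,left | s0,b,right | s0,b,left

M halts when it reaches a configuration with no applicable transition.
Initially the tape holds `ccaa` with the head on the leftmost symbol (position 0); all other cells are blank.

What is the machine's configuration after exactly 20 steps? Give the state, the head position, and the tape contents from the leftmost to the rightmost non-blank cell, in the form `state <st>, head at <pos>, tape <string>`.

state s1, head at -2, tape abcba

s0 | __[c]caa   read c → write c, move right, go to s1
s1 | __c[c]aa   read c → write b, move right, go to s0
s0 | __cb[a]a   read a → write b, move left, go to s1
s1 | __c[b]ba   read b → write a, move left, go to s1
s1 | __[c]aba   read c → write b, move right, go to s0
s0 | __b[a]ba   read a → write b, move left, go to s1
s1 | __[b]bba   read b → write a, move left, go to s1
s1 | _[_]abba   read _ → write b, move left, go to s0
s0 | [_]babba   read _ → write a, move right, go to s0
s0 | a[b]abba   read b → write c, move left, go to s1
s1 | [a]cabba   read a → write _, move right, go to s0
s0 | _[c]abba   read c → write c, move right, go to s1
s1 | _c[a]bba   read a → write _, move right, go to s0
s0 | _c_[b]ba   read b → write c, move left, go to s1
s1 | _c[_]cba   read _ → write b, move left, go to s0
s0 | _[c]bcba   read c → write c, move right, go to s1
s1 | _c[b]cba   read b → write a, move left, go to s1
s1 | _[c]acba   read c → write b, move right, go to s0
s0 | _b[a]cba   read a → write b, move left, go to s1
s1 | _[b]bcba   read b → write a, move left, go to s1
s1 | [_]abcba
After 20 steps: state s1, head at -2, tape abcba.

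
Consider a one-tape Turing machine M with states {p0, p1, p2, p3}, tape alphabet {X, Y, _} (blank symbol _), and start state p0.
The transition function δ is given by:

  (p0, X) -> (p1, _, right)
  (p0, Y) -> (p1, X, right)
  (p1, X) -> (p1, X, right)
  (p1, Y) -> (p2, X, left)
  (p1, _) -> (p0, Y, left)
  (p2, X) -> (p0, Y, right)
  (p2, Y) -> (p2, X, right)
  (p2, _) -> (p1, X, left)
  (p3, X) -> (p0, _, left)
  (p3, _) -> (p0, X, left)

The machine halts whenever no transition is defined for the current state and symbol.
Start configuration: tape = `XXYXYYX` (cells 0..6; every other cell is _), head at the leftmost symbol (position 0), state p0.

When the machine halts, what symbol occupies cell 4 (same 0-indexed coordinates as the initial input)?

p0 | __[X]XYXYYX   read X → write _, move right, go to p1
p1 | ___[X]YXYYX   read X → write X, move right, go to p1
p1 | ___X[Y]XYYX   read Y → write X, move left, go to p2
p2 | ___[X]XXYYX   read X → write Y, move right, go to p0
p0 | ___Y[X]XYYX   read X → write _, move right, go to p1
p1 | ___Y_[X]YYX   read X → write X, move right, go to p1
p1 | ___Y_X[Y]YX   read Y → write X, move left, go to p2
p2 | ___Y_[X]XYX   read X → write Y, move right, go to p0
p0 | ___Y_Y[X]YX   read X → write _, move right, go to p1
p1 | ___Y_Y_[Y]X   read Y → write X, move left, go to p2
p2 | ___Y_Y[_]XX   read _ → write X, move left, go to p1
p1 | ___Y_[Y]XXX   read Y → write X, move left, go to p2
p2 | ___Y[_]XXXX   read _ → write X, move left, go to p1
p1 | ___[Y]XXXXX   read Y → write X, move left, go to p2
p2 | __[_]XXXXXX   read _ → write X, move left, go to p1
p1 | _[_]XXXXXXX   read _ → write Y, move left, go to p0
p0 | [_]YXXXXXXX
Cell 4 holds X when M halts.

X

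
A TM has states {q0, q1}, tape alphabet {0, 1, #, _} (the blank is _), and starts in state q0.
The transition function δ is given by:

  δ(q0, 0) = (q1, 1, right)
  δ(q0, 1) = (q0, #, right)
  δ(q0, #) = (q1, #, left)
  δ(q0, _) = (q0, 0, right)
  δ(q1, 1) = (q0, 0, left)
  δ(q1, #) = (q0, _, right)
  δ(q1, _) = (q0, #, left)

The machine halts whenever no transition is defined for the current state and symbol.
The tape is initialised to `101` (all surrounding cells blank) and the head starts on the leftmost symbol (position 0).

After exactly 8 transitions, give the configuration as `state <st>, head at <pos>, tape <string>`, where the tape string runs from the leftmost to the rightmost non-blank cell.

q0 | [1]01_   read 1 → write #, move right, go to q0
q0 | #[0]1_   read 0 → write 1, move right, go to q1
q1 | #1[1]_   read 1 → write 0, move left, go to q0
q0 | #[1]0_   read 1 → write #, move right, go to q0
q0 | ##[0]_   read 0 → write 1, move right, go to q1
q1 | ##1[_]   read _ → write #, move left, go to q0
q0 | ##[1]#   read 1 → write #, move right, go to q0
q0 | ###[#]   read # → write #, move left, go to q1
q1 | ##[#]#
After 8 steps: state q1, head at 2, tape ####.

state q1, head at 2, tape ####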